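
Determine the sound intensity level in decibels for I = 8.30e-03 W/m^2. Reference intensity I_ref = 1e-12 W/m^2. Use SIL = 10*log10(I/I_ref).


I / I_ref = 8.30e-03 / 1e-12 = 8.3e+09
SIL = 10 * log10(8.3e+09) = 99.191 dB


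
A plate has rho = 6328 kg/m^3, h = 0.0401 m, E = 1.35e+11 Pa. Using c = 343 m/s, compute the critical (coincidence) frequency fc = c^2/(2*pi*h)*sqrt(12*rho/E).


12*rho/E = 12*6328/1.35e+11 = 5.62489e-07
sqrt(12*rho/E) = sqrt(5.62489e-07) = 0.000749993
c^2/(2*pi*h) = 343^2/(2*pi*0.0401) = 466943
fc = 466943 * 0.000749993 = 350.2 Hz


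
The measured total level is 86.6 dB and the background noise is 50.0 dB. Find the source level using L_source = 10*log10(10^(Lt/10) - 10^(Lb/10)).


10^(86.6/10) = 4.57088e+08
10^(50.0/10) = 100000
Difference = 4.57088e+08 - 100000 = 4.56988e+08
L_source = 10*log10(4.56988e+08) = 86.599 dB


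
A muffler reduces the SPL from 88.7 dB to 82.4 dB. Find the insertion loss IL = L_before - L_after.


Insertion loss = SPL without muffler - SPL with muffler
IL = 88.7 - 82.4 = 6.3 dB


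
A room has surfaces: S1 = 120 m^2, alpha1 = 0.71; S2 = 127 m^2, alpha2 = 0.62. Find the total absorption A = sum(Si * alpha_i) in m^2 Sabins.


120 * 0.71 = 85.2
127 * 0.62 = 78.74
A_total = 85.2 + 78.74 = 163.94 m^2


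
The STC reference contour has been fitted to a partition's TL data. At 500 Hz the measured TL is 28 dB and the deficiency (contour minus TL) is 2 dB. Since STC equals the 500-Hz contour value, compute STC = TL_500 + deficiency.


By ASTM E413, STC = value of the fitted reference contour at 500 Hz.
Contour value at 500 Hz = TL_500 + deficiency = 28 + 2 = 30
STC = 30


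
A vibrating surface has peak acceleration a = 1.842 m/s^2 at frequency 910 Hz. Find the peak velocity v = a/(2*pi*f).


omega = 2*pi*f = 2*pi*910 = 5717.7 rad/s
v = a / omega = 1.842 / 5717.7 = 0.00032216 m/s


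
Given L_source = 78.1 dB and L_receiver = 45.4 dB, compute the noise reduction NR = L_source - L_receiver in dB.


NR = L_source - L_receiver (difference between source and receiving room levels)
NR = 78.1 - 45.4 = 32.7 dB


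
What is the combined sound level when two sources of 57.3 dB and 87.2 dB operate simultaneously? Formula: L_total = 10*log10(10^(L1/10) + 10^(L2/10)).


10^(57.3/10) = 537032
10^(87.2/10) = 5.24807e+08
Sum = 537032 + 5.24807e+08 = 5.25344e+08
L_total = 10*log10(5.25344e+08) = 87.204 dB


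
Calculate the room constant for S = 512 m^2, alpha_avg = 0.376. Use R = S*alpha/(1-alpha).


R = 512 * 0.376 / (1 - 0.376) = 308.51 m^2


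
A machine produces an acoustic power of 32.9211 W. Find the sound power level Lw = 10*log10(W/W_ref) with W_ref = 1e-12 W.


W / W_ref = 32.9211 / 1e-12 = 3.29211e+13
Lw = 10 * log10(3.29211e+13) = 135.17 dB


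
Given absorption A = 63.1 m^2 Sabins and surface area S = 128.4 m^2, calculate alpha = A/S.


Absorption coefficient = absorbed power / incident power
alpha = A / S = 63.1 / 128.4 = 0.49143


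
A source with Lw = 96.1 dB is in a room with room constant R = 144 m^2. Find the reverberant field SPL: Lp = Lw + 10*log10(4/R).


4/R = 4/144 = 0.0277778
Lp = 96.1 + 10*log10(0.0277778) = 80.537 dB


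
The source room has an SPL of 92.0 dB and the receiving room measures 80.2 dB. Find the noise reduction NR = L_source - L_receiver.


NR = L_source - L_receiver (difference between source and receiving room levels)
NR = 92.0 - 80.2 = 11.8 dB


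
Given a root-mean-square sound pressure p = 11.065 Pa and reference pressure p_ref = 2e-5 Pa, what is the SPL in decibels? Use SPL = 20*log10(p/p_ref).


p / p_ref = 11.065 / 2e-5 = 553250
SPL = 20 * log10(553250) = 114.86 dB


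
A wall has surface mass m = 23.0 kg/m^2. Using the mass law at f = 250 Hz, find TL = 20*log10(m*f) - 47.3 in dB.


m * f = 23.0 * 250 = 5750
20*log10(5750) = 75.1934 dB
TL = 75.1934 - 47.3 = 27.893 dB


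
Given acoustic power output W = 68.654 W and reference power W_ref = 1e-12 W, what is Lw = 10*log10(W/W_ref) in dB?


W / W_ref = 68.654 / 1e-12 = 6.8654e+13
Lw = 10 * log10(6.8654e+13) = 138.37 dB


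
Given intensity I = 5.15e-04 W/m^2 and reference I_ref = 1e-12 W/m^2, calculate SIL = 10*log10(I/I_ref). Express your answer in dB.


I / I_ref = 5.15e-04 / 1e-12 = 5.15e+08
SIL = 10 * log10(5.15e+08) = 87.118 dB


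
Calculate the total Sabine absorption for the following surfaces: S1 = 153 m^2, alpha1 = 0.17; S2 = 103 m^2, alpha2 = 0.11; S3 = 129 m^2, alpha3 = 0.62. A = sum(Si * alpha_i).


153 * 0.17 = 26.01
103 * 0.11 = 11.33
129 * 0.62 = 79.98
A_total = 26.01 + 11.33 + 79.98 = 117.32 m^2


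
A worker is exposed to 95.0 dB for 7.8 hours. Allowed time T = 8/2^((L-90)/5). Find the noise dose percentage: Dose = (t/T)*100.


T_allowed = 8 / 2^((95.0 - 90)/5) = 4 hr
Dose = 7.8 / 4 * 100 = 195 %


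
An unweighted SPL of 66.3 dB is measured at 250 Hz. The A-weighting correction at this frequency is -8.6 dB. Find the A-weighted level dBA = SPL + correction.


A-weighting table: 250 Hz -> -8.6 dB correction
SPL_A = SPL + correction = 66.3 + (-8.6) = 57.7 dBA


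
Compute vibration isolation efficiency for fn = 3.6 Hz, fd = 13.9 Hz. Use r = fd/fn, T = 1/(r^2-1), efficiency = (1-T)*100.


r = 13.9 / 3.6 = 3.86111
r^2 - 1 = 3.86111^2 - 1 = 13.9082
T = 1/13.9082 = 0.0719
Efficiency = (1 - 0.0719)*100 = 92.81 %


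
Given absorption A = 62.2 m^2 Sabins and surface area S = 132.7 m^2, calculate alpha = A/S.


Absorption coefficient = absorbed power / incident power
alpha = A / S = 62.2 / 132.7 = 0.46873


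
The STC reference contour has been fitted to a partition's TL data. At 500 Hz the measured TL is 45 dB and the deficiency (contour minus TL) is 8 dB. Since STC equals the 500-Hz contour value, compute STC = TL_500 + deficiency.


By ASTM E413, STC = value of the fitted reference contour at 500 Hz.
Contour value at 500 Hz = TL_500 + deficiency = 45 + 8 = 53
STC = 53


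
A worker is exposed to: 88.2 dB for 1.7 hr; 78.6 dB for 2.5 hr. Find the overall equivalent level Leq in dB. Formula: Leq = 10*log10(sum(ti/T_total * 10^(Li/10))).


T_total = 1.7 + 2.5 = 4.2 hr
(1.7/4.2) * 10^(88.2/10) = 2.67424e+08
(2.5/4.2) * 10^(78.6/10) = 4.31212e+07
Sum = 2.67424e+08 + 4.31212e+07 = 3.10545e+08
Leq = 10*log10(3.10545e+08) = 84.921 dB


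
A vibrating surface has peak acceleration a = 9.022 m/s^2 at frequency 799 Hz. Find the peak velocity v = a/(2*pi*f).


omega = 2*pi*f = 2*pi*799 = 5020.27 rad/s
v = a / omega = 9.022 / 5020.27 = 0.0017971 m/s


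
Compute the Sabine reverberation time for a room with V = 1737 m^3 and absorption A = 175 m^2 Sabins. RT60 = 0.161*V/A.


RT60 = 0.161 * 1737 / 175 = 1.598 s


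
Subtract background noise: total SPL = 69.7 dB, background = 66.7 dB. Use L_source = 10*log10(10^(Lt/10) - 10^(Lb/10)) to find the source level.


10^(69.7/10) = 9.33254e+06
10^(66.7/10) = 4.67735e+06
Difference = 9.33254e+06 - 4.67735e+06 = 4.65519e+06
L_source = 10*log10(4.65519e+06) = 66.679 dB


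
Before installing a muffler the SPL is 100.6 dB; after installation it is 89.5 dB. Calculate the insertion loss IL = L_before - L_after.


Insertion loss = SPL without muffler - SPL with muffler
IL = 100.6 - 89.5 = 11.1 dB


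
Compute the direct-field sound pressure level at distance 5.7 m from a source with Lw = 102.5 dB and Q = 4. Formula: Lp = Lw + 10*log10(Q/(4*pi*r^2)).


4*pi*r^2 = 4*pi*5.7^2 = 408.281 m^2
Q / (4*pi*r^2) = 4 / 408.281 = 0.00979717
Lp = 102.5 + 10*log10(0.00979717) = 82.411 dB


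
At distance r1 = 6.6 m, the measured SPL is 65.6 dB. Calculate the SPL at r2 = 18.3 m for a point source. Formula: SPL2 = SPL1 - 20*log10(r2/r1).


r2/r1 = 18.3/6.6 = 2.77273
Correction = 20*log10(2.77273) = 8.85815 dB
SPL2 = 65.6 - 8.85815 = 56.742 dB


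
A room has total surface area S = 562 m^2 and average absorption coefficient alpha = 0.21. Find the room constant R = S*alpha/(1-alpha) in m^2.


R = 562 * 0.21 / (1 - 0.21) = 149.39 m^2


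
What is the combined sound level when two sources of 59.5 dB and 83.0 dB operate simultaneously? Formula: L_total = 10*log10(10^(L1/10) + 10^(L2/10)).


10^(59.5/10) = 891251
10^(83.0/10) = 1.99526e+08
Sum = 891251 + 1.99526e+08 = 2.00417e+08
L_total = 10*log10(2.00417e+08) = 83.019 dB


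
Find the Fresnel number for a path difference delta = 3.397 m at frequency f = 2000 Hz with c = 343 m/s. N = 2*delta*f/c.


N = 2*delta*f/c = 2*delta/lambda, where lambda = c/f
lambda = 343 / 2000 = 0.1715 m
N = 2 * 3.397 / 0.1715 = 39.615


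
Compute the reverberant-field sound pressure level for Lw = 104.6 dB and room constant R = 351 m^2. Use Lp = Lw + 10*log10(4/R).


4/R = 4/351 = 0.011396
Lp = 104.6 + 10*log10(0.011396) = 85.168 dB


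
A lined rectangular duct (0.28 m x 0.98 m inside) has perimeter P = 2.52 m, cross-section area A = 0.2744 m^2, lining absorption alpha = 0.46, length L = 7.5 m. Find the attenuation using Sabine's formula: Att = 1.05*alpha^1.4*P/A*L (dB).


alpha^1.4 = 0.46^1.4 = 0.337179
Attenuation rate = 1.05 * alpha^1.4 * P / A
= 1.05 * 0.337179 * 2.52 / 0.2744 = 3.25137 dB/m
Total Att = 3.25137 * 7.5 = 24.385 dB


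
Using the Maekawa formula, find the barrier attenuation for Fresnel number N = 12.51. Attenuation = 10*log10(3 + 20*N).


3 + 20*N = 3 + 20*12.51 = 253.2
Att = 10*log10(253.2) = 24.035 dB


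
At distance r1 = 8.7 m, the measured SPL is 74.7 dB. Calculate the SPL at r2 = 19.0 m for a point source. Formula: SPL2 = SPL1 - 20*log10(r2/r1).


r2/r1 = 19.0/8.7 = 2.18391
Correction = 20*log10(2.18391) = 6.78469 dB
SPL2 = 74.7 - 6.78469 = 67.915 dB


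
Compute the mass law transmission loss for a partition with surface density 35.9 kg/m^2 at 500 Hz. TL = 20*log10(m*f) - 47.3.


m * f = 35.9 * 500 = 17950
20*log10(17950) = 85.0813 dB
TL = 85.0813 - 47.3 = 37.781 dB


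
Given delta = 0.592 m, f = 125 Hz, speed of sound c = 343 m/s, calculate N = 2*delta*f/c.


N = 2*delta*f/c = 2*delta/lambda, where lambda = c/f
lambda = 343 / 125 = 2.744 m
N = 2 * 0.592 / 2.744 = 0.43149


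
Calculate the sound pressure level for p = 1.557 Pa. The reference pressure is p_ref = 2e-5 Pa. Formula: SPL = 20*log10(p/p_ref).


p / p_ref = 1.557 / 2e-5 = 77850
SPL = 20 * log10(77850) = 97.825 dB


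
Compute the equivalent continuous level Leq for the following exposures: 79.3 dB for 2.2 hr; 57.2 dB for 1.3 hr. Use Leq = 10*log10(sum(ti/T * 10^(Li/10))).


T_total = 2.2 + 1.3 = 3.5 hr
(2.2/3.5) * 10^(79.3/10) = 5.35001e+07
(1.3/3.5) * 10^(57.2/10) = 194928
Sum = 5.35001e+07 + 194928 = 5.3695e+07
Leq = 10*log10(5.3695e+07) = 77.299 dB


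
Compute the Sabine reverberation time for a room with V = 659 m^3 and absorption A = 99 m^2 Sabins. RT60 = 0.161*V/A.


RT60 = 0.161 * 659 / 99 = 1.0717 s


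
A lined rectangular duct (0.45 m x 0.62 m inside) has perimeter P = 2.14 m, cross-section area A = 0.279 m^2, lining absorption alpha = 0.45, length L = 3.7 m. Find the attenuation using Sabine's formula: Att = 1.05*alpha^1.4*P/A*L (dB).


alpha^1.4 = 0.45^1.4 = 0.326962
Attenuation rate = 1.05 * alpha^1.4 * P / A
= 1.05 * 0.326962 * 2.14 / 0.279 = 2.63327 dB/m
Total Att = 2.63327 * 3.7 = 9.7431 dB


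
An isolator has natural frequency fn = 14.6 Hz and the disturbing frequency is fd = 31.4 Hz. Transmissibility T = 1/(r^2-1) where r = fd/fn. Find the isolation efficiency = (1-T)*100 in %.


r = 31.4 / 14.6 = 2.15068
r^2 - 1 = 2.15068^2 - 1 = 3.62542
T = 1/3.62542 = 0.27583
Efficiency = (1 - 0.27583)*100 = 72.417 %


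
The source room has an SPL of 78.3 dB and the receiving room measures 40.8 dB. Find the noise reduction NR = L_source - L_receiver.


NR = L_source - L_receiver (difference between source and receiving room levels)
NR = 78.3 - 40.8 = 37.5 dB


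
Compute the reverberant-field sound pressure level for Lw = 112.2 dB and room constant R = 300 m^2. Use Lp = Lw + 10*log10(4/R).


4/R = 4/300 = 0.0133333
Lp = 112.2 + 10*log10(0.0133333) = 93.449 dB


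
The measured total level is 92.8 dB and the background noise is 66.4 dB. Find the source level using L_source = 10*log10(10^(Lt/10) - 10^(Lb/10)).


10^(92.8/10) = 1.90546e+09
10^(66.4/10) = 4.36516e+06
Difference = 1.90546e+09 - 4.36516e+06 = 1.90109e+09
L_source = 10*log10(1.90109e+09) = 92.79 dB


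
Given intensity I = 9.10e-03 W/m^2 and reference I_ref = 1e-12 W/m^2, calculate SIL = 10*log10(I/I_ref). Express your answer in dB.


I / I_ref = 9.10e-03 / 1e-12 = 9.1e+09
SIL = 10 * log10(9.1e+09) = 99.59 dB


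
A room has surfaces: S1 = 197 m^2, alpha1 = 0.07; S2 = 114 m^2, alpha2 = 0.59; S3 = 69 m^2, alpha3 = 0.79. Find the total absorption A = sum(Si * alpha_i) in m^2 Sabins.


197 * 0.07 = 13.79
114 * 0.59 = 67.26
69 * 0.79 = 54.51
A_total = 13.79 + 67.26 + 54.51 = 135.56 m^2


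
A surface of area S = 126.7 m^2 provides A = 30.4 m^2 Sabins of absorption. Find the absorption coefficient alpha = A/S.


Absorption coefficient = absorbed power / incident power
alpha = A / S = 30.4 / 126.7 = 0.23994


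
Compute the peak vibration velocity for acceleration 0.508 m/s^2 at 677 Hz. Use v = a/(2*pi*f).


omega = 2*pi*f = 2*pi*677 = 4253.72 rad/s
v = a / omega = 0.508 / 4253.72 = 0.00011942 m/s


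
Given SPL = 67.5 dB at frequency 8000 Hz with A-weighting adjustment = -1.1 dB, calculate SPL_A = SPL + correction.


A-weighting table: 8000 Hz -> -1.1 dB correction
SPL_A = SPL + correction = 67.5 + (-1.1) = 66.4 dBA


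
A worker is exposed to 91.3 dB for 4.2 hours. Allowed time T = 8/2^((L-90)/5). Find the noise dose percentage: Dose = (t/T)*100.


T_allowed = 8 / 2^((91.3 - 90)/5) = 6.6807 hr
Dose = 4.2 / 6.6807 * 100 = 62.868 %


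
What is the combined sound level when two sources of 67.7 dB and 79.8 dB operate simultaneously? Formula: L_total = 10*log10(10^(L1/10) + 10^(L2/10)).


10^(67.7/10) = 5.88844e+06
10^(79.8/10) = 9.54993e+07
Sum = 5.88844e+06 + 9.54993e+07 = 1.01388e+08
L_total = 10*log10(1.01388e+08) = 80.06 dB


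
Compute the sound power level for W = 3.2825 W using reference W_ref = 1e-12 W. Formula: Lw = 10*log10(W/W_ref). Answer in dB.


W / W_ref = 3.2825 / 1e-12 = 3.2825e+12
Lw = 10 * log10(3.2825e+12) = 125.16 dB


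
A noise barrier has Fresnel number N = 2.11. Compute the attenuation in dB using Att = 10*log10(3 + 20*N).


3 + 20*N = 3 + 20*2.11 = 45.2
Att = 10*log10(45.2) = 16.551 dB


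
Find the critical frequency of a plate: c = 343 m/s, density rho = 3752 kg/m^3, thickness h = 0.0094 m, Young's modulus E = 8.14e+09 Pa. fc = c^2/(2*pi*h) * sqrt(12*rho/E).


12*rho/E = 12*3752/8.14e+09 = 5.5312e-06
sqrt(12*rho/E) = sqrt(5.5312e-06) = 0.00235185
c^2/(2*pi*h) = 343^2/(2*pi*0.0094) = 1.99196e+06
fc = 1.99196e+06 * 0.00235185 = 4684.8 Hz


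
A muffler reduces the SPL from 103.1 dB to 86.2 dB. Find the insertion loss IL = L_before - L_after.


Insertion loss = SPL without muffler - SPL with muffler
IL = 103.1 - 86.2 = 16.9 dB


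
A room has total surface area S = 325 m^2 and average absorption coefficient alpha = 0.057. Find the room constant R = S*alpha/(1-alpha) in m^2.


R = 325 * 0.057 / (1 - 0.057) = 19.645 m^2


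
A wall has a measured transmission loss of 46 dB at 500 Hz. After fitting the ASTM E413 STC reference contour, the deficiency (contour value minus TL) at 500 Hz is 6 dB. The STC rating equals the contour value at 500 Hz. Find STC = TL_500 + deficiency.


By ASTM E413, STC = value of the fitted reference contour at 500 Hz.
Contour value at 500 Hz = TL_500 + deficiency = 46 + 6 = 52
STC = 52


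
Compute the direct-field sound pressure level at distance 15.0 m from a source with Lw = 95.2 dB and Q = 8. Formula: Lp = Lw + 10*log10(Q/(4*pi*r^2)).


4*pi*r^2 = 4*pi*15.0^2 = 2827.43 m^2
Q / (4*pi*r^2) = 8 / 2827.43 = 0.00282942
Lp = 95.2 + 10*log10(0.00282942) = 69.717 dB


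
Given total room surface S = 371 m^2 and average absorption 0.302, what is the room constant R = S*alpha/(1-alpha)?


R = 371 * 0.302 / (1 - 0.302) = 160.52 m^2


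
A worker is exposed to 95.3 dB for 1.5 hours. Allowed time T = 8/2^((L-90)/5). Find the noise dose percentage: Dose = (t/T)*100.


T_allowed = 8 / 2^((95.3 - 90)/5) = 3.83706 hr
Dose = 1.5 / 3.83706 * 100 = 39.092 %


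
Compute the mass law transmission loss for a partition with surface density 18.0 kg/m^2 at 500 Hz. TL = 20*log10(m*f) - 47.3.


m * f = 18.0 * 500 = 9000
20*log10(9000) = 79.0849 dB
TL = 79.0849 - 47.3 = 31.785 dB


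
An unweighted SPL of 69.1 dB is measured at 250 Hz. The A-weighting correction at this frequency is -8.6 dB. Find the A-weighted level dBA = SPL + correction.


A-weighting table: 250 Hz -> -8.6 dB correction
SPL_A = SPL + correction = 69.1 + (-8.6) = 60.5 dBA


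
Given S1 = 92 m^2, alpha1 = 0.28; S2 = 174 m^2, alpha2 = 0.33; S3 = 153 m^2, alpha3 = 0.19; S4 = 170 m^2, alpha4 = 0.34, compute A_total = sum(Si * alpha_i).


92 * 0.28 = 25.76
174 * 0.33 = 57.42
153 * 0.19 = 29.07
170 * 0.34 = 57.8
A_total = 25.76 + 57.42 + 29.07 + 57.8 = 170.05 m^2


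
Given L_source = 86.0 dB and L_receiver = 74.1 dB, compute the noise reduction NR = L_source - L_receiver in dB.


NR = L_source - L_receiver (difference between source and receiving room levels)
NR = 86.0 - 74.1 = 11.9 dB


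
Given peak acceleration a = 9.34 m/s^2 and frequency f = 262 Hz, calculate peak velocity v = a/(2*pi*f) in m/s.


omega = 2*pi*f = 2*pi*262 = 1646.19 rad/s
v = a / omega = 9.34 / 1646.19 = 0.0056737 m/s


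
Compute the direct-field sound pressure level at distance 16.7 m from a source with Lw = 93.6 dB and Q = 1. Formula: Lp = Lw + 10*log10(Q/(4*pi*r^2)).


4*pi*r^2 = 4*pi*16.7^2 = 3504.64 m^2
Q / (4*pi*r^2) = 1 / 3504.64 = 0.000285336
Lp = 93.6 + 10*log10(0.000285336) = 58.154 dB


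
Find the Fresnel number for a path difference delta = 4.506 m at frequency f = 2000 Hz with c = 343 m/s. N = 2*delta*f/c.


N = 2*delta*f/c = 2*delta/lambda, where lambda = c/f
lambda = 343 / 2000 = 0.1715 m
N = 2 * 4.506 / 0.1715 = 52.548


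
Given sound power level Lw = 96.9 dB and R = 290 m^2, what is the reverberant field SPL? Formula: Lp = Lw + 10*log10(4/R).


4/R = 4/290 = 0.0137931
Lp = 96.9 + 10*log10(0.0137931) = 78.297 dB


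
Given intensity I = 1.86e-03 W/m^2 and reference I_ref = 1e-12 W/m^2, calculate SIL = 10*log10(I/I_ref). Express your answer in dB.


I / I_ref = 1.86e-03 / 1e-12 = 1.86e+09
SIL = 10 * log10(1.86e+09) = 92.695 dB


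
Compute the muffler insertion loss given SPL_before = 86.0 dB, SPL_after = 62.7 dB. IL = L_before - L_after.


Insertion loss = SPL without muffler - SPL with muffler
IL = 86.0 - 62.7 = 23.3 dB


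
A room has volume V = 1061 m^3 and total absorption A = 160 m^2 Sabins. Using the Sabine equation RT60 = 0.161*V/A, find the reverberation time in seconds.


RT60 = 0.161 * 1061 / 160 = 1.0676 s


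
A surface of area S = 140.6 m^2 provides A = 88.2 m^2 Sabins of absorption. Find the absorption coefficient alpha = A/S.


Absorption coefficient = absorbed power / incident power
alpha = A / S = 88.2 / 140.6 = 0.62731


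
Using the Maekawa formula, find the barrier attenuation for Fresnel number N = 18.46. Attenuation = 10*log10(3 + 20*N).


3 + 20*N = 3 + 20*18.46 = 372.2
Att = 10*log10(372.2) = 25.708 dB


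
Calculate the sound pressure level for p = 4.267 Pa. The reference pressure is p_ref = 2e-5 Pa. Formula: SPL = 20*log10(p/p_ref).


p / p_ref = 4.267 / 2e-5 = 213350
SPL = 20 * log10(213350) = 106.58 dB


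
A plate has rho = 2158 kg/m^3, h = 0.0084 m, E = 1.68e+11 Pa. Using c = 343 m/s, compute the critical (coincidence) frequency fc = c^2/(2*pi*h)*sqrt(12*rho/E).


12*rho/E = 12*2158/1.68e+11 = 1.54143e-07
sqrt(12*rho/E) = sqrt(1.54143e-07) = 0.00039261
c^2/(2*pi*h) = 343^2/(2*pi*0.0084) = 2.2291e+06
fc = 2.2291e+06 * 0.00039261 = 875.17 Hz


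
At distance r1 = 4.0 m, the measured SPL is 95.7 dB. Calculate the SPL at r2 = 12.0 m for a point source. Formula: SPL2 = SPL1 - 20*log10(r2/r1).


r2/r1 = 12.0/4.0 = 3
Correction = 20*log10(3) = 9.54243 dB
SPL2 = 95.7 - 9.54243 = 86.158 dB


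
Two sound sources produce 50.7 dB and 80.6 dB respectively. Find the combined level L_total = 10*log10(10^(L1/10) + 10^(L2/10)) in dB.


10^(50.7/10) = 117490
10^(80.6/10) = 1.14815e+08
Sum = 117490 + 1.14815e+08 = 1.14932e+08
L_total = 10*log10(1.14932e+08) = 80.604 dB


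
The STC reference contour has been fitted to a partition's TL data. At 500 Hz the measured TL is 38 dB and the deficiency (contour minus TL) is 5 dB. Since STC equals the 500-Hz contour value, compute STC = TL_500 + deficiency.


By ASTM E413, STC = value of the fitted reference contour at 500 Hz.
Contour value at 500 Hz = TL_500 + deficiency = 38 + 5 = 43
STC = 43


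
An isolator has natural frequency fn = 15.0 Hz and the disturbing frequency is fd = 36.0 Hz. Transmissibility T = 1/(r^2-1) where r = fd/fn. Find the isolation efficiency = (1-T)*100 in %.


r = 36.0 / 15.0 = 2.4
r^2 - 1 = 2.4^2 - 1 = 4.76
T = 1/4.76 = 0.210084
Efficiency = (1 - 0.210084)*100 = 78.992 %


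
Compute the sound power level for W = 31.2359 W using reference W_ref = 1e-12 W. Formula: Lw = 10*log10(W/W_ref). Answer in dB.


W / W_ref = 31.2359 / 1e-12 = 3.12359e+13
Lw = 10 * log10(3.12359e+13) = 134.95 dB


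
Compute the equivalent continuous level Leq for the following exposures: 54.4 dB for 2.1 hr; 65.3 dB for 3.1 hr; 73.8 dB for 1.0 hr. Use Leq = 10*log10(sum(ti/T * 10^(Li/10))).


T_total = 2.1 + 3.1 + 1.0 = 6.2 hr
(2.1/6.2) * 10^(54.4/10) = 93288.4
(3.1/6.2) * 10^(65.3/10) = 1.69422e+06
(1.0/6.2) * 10^(73.8/10) = 3.86909e+06
Sum = 93288.4 + 1.69422e+06 + 3.86909e+06 = 5.6566e+06
Leq = 10*log10(5.6566e+06) = 67.526 dB


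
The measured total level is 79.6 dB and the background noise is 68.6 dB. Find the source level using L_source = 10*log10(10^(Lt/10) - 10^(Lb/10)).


10^(79.6/10) = 9.12011e+07
10^(68.6/10) = 7.24436e+06
Difference = 9.12011e+07 - 7.24436e+06 = 8.39567e+07
L_source = 10*log10(8.39567e+07) = 79.241 dB


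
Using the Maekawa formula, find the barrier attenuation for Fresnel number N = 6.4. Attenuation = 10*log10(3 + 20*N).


3 + 20*N = 3 + 20*6.4 = 131
Att = 10*log10(131) = 21.173 dB


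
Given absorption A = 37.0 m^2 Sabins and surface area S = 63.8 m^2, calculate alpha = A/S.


Absorption coefficient = absorbed power / incident power
alpha = A / S = 37.0 / 63.8 = 0.57994


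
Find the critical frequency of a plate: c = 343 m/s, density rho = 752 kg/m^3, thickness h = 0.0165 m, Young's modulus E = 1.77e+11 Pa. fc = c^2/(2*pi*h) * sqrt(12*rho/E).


12*rho/E = 12*752/1.77e+11 = 5.09831e-08
sqrt(12*rho/E) = sqrt(5.09831e-08) = 0.000225794
c^2/(2*pi*h) = 343^2/(2*pi*0.0165) = 1.13481e+06
fc = 1.13481e+06 * 0.000225794 = 256.23 Hz


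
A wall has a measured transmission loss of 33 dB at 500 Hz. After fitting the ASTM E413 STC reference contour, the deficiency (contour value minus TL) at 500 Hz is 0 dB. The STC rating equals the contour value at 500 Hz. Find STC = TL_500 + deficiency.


By ASTM E413, STC = value of the fitted reference contour at 500 Hz.
Contour value at 500 Hz = TL_500 + deficiency = 33 + 0 = 33
STC = 33


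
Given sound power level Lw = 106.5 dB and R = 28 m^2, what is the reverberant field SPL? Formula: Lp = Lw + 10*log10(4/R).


4/R = 4/28 = 0.142857
Lp = 106.5 + 10*log10(0.142857) = 98.049 dB


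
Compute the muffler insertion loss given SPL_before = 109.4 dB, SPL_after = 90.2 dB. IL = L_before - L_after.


Insertion loss = SPL without muffler - SPL with muffler
IL = 109.4 - 90.2 = 19.2 dB


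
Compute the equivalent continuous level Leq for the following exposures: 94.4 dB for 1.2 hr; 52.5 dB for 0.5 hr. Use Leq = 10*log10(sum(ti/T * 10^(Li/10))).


T_total = 1.2 + 0.5 = 1.7 hr
(1.2/1.7) * 10^(94.4/10) = 1.94416e+09
(0.5/1.7) * 10^(52.5/10) = 52302.3
Sum = 1.94416e+09 + 52302.3 = 1.94421e+09
Leq = 10*log10(1.94421e+09) = 92.887 dB


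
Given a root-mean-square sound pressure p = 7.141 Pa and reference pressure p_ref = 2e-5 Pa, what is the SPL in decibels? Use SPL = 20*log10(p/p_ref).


p / p_ref = 7.141 / 2e-5 = 357050
SPL = 20 * log10(357050) = 111.05 dB


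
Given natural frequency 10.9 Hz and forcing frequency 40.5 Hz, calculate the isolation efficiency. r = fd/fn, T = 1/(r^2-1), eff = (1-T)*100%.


r = 40.5 / 10.9 = 3.7156
r^2 - 1 = 3.7156^2 - 1 = 12.8057
T = 1/12.8057 = 0.0780902
Efficiency = (1 - 0.0780902)*100 = 92.191 %


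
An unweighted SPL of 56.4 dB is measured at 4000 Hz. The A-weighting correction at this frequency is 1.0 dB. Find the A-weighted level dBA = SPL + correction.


A-weighting table: 4000 Hz -> 1.0 dB correction
SPL_A = SPL + correction = 56.4 + (1.0) = 57.4 dBA


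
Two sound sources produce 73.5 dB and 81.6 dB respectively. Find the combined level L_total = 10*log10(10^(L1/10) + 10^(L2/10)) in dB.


10^(73.5/10) = 2.23872e+07
10^(81.6/10) = 1.44544e+08
Sum = 2.23872e+07 + 1.44544e+08 = 1.66931e+08
L_total = 10*log10(1.66931e+08) = 82.225 dB


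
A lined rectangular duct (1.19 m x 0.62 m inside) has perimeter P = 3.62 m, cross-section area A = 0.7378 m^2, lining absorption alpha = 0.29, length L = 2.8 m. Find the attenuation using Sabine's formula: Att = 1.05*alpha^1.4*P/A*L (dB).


alpha^1.4 = 0.29^1.4 = 0.176749
Attenuation rate = 1.05 * alpha^1.4 * P / A
= 1.05 * 0.176749 * 3.62 / 0.7378 = 0.910576 dB/m
Total Att = 0.910576 * 2.8 = 2.5496 dB


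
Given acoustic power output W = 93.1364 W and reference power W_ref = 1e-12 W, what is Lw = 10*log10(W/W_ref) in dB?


W / W_ref = 93.1364 / 1e-12 = 9.31364e+13
Lw = 10 * log10(9.31364e+13) = 139.69 dB


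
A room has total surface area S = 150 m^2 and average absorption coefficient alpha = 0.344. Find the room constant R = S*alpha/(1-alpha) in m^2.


R = 150 * 0.344 / (1 - 0.344) = 78.659 m^2


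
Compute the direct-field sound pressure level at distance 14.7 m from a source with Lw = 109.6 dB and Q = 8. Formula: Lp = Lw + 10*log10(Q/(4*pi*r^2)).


4*pi*r^2 = 4*pi*14.7^2 = 2715.47 m^2
Q / (4*pi*r^2) = 8 / 2715.47 = 0.00294608
Lp = 109.6 + 10*log10(0.00294608) = 84.292 dB


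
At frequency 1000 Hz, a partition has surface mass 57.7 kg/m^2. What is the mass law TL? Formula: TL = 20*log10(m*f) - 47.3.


m * f = 57.7 * 1000 = 57700
20*log10(57700) = 95.2235 dB
TL = 95.2235 - 47.3 = 47.924 dB


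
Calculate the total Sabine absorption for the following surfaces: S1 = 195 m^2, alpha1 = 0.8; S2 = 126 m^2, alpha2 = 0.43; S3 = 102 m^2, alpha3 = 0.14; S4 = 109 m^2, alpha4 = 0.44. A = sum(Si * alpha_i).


195 * 0.8 = 156
126 * 0.43 = 54.18
102 * 0.14 = 14.28
109 * 0.44 = 47.96
A_total = 156 + 54.18 + 14.28 + 47.96 = 272.42 m^2


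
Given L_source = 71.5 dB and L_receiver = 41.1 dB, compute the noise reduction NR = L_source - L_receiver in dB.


NR = L_source - L_receiver (difference between source and receiving room levels)
NR = 71.5 - 41.1 = 30.4 dB


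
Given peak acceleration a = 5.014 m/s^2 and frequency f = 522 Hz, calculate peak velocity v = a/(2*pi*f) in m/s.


omega = 2*pi*f = 2*pi*522 = 3279.82 rad/s
v = a / omega = 5.014 / 3279.82 = 0.0015287 m/s


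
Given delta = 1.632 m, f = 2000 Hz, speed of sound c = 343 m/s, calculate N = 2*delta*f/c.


N = 2*delta*f/c = 2*delta/lambda, where lambda = c/f
lambda = 343 / 2000 = 0.1715 m
N = 2 * 1.632 / 0.1715 = 19.032


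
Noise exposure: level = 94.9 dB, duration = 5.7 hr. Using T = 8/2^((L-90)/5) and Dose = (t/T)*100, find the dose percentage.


T_allowed = 8 / 2^((94.9 - 90)/5) = 4.05584 hr
Dose = 5.7 / 4.05584 * 100 = 140.54 %


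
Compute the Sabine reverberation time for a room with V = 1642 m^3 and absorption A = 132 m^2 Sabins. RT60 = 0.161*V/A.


RT60 = 0.161 * 1642 / 132 = 2.0027 s


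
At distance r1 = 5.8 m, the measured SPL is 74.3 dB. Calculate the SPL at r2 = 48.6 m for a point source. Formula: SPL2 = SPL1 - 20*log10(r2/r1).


r2/r1 = 48.6/5.8 = 8.37931
Correction = 20*log10(8.37931) = 18.4642 dB
SPL2 = 74.3 - 18.4642 = 55.836 dB


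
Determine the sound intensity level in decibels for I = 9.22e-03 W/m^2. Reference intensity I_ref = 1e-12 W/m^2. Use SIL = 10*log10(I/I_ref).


I / I_ref = 9.22e-03 / 1e-12 = 9.22e+09
SIL = 10 * log10(9.22e+09) = 99.647 dB


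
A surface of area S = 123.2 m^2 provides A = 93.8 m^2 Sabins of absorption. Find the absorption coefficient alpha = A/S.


Absorption coefficient = absorbed power / incident power
alpha = A / S = 93.8 / 123.2 = 0.76136


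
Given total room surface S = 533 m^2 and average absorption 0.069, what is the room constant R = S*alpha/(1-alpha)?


R = 533 * 0.069 / (1 - 0.069) = 39.503 m^2


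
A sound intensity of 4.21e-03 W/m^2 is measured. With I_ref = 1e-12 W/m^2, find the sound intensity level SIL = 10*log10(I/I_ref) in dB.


I / I_ref = 4.21e-03 / 1e-12 = 4.21e+09
SIL = 10 * log10(4.21e+09) = 96.243 dB


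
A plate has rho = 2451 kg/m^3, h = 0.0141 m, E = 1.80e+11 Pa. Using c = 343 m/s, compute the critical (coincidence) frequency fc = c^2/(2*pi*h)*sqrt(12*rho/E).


12*rho/E = 12*2451/1.80e+11 = 1.634e-07
sqrt(12*rho/E) = sqrt(1.634e-07) = 0.000404228
c^2/(2*pi*h) = 343^2/(2*pi*0.0141) = 1.32797e+06
fc = 1.32797e+06 * 0.000404228 = 536.8 Hz


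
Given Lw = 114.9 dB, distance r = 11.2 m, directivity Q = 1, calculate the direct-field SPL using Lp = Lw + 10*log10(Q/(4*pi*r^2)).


4*pi*r^2 = 4*pi*11.2^2 = 1576.33 m^2
Q / (4*pi*r^2) = 1 / 1576.33 = 0.000634385
Lp = 114.9 + 10*log10(0.000634385) = 82.924 dB


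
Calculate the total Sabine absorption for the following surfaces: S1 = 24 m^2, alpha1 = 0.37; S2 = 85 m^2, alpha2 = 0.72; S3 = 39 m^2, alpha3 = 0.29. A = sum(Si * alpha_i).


24 * 0.37 = 8.88
85 * 0.72 = 61.2
39 * 0.29 = 11.31
A_total = 8.88 + 61.2 + 11.31 = 81.39 m^2


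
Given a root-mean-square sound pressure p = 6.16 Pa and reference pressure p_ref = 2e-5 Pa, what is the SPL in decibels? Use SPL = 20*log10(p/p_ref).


p / p_ref = 6.16 / 2e-5 = 308000
SPL = 20 * log10(308000) = 109.77 dB


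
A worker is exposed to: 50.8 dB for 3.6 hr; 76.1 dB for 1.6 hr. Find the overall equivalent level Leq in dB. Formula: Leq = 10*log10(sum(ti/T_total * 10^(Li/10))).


T_total = 3.6 + 1.6 = 5.2 hr
(3.6/5.2) * 10^(50.8/10) = 83233.7
(1.6/5.2) * 10^(76.1/10) = 1.25348e+07
Sum = 83233.7 + 1.25348e+07 = 1.2618e+07
Leq = 10*log10(1.2618e+07) = 71.01 dB


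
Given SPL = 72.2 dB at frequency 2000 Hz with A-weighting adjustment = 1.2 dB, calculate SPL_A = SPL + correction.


A-weighting table: 2000 Hz -> 1.2 dB correction
SPL_A = SPL + correction = 72.2 + (1.2) = 73.4 dBA


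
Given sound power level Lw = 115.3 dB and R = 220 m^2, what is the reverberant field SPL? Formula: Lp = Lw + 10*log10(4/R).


4/R = 4/220 = 0.0181818
Lp = 115.3 + 10*log10(0.0181818) = 97.896 dB


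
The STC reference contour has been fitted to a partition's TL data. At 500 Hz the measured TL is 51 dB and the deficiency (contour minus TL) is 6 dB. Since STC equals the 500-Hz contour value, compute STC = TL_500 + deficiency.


By ASTM E413, STC = value of the fitted reference contour at 500 Hz.
Contour value at 500 Hz = TL_500 + deficiency = 51 + 6 = 57
STC = 57


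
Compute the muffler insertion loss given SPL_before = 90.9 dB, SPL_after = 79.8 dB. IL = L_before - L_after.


Insertion loss = SPL without muffler - SPL with muffler
IL = 90.9 - 79.8 = 11.1 dB


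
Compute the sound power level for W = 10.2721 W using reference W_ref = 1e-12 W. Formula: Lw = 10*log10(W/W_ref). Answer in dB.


W / W_ref = 10.2721 / 1e-12 = 1.02721e+13
Lw = 10 * log10(1.02721e+13) = 130.12 dB


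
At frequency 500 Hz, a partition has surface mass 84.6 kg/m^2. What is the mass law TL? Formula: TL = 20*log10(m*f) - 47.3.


m * f = 84.6 * 500 = 42300
20*log10(42300) = 92.5268 dB
TL = 92.5268 - 47.3 = 45.227 dB


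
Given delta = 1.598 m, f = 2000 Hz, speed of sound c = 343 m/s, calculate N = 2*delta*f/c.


N = 2*delta*f/c = 2*delta/lambda, where lambda = c/f
lambda = 343 / 2000 = 0.1715 m
N = 2 * 1.598 / 0.1715 = 18.636


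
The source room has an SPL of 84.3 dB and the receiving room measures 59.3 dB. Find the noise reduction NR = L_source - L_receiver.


NR = L_source - L_receiver (difference between source and receiving room levels)
NR = 84.3 - 59.3 = 25 dB


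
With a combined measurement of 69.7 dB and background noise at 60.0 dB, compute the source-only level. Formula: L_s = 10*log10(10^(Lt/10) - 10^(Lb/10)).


10^(69.7/10) = 9.33254e+06
10^(60.0/10) = 1e+06
Difference = 9.33254e+06 - 1e+06 = 8.33254e+06
L_source = 10*log10(8.33254e+06) = 69.208 dB


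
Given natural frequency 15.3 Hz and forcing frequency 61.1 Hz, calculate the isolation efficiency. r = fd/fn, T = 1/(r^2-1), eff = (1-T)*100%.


r = 61.1 / 15.3 = 3.99346
r^2 - 1 = 3.99346^2 - 1 = 14.9477
T = 1/14.9477 = 0.0668999
Efficiency = (1 - 0.0668999)*100 = 93.31 %


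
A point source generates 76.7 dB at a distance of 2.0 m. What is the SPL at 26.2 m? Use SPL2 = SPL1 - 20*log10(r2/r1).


r2/r1 = 26.2/2.0 = 13.1
Correction = 20*log10(13.1) = 22.3454 dB
SPL2 = 76.7 - 22.3454 = 54.355 dB


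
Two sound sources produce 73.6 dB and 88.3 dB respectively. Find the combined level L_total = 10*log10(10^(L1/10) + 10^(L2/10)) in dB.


10^(73.6/10) = 2.29087e+07
10^(88.3/10) = 6.76083e+08
Sum = 2.29087e+07 + 6.76083e+08 = 6.98992e+08
L_total = 10*log10(6.98992e+08) = 88.445 dB


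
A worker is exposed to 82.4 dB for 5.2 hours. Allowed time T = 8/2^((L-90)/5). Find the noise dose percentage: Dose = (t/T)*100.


T_allowed = 8 / 2^((82.4 - 90)/5) = 22.9433 hr
Dose = 5.2 / 22.9433 * 100 = 22.665 %


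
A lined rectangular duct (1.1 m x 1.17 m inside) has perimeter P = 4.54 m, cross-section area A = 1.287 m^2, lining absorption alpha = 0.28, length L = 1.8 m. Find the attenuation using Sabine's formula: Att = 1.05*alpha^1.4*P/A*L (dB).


alpha^1.4 = 0.28^1.4 = 0.168276
Attenuation rate = 1.05 * alpha^1.4 * P / A
= 1.05 * 0.168276 * 4.54 / 1.287 = 0.623288 dB/m
Total Att = 0.623288 * 1.8 = 1.1219 dB


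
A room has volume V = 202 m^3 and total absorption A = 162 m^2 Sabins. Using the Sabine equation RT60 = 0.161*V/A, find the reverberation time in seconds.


RT60 = 0.161 * 202 / 162 = 0.20075 s


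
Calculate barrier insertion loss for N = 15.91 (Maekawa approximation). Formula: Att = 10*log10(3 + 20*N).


3 + 20*N = 3 + 20*15.91 = 321.2
Att = 10*log10(321.2) = 25.068 dB


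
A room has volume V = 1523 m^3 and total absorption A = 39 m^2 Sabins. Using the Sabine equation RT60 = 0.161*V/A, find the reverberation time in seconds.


RT60 = 0.161 * 1523 / 39 = 6.2873 s


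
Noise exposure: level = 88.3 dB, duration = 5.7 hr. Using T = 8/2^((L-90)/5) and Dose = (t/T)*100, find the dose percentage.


T_allowed = 8 / 2^((88.3 - 90)/5) = 10.1261 hr
Dose = 5.7 / 10.1261 * 100 = 56.29 %


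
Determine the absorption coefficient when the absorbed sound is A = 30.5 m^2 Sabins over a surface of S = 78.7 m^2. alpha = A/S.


Absorption coefficient = absorbed power / incident power
alpha = A / S = 30.5 / 78.7 = 0.38755


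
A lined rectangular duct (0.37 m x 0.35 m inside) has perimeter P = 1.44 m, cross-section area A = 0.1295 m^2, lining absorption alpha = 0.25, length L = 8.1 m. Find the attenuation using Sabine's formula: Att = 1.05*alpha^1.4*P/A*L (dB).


alpha^1.4 = 0.25^1.4 = 0.143587
Attenuation rate = 1.05 * alpha^1.4 * P / A
= 1.05 * 0.143587 * 1.44 / 0.1295 = 1.67648 dB/m
Total Att = 1.67648 * 8.1 = 13.579 dB


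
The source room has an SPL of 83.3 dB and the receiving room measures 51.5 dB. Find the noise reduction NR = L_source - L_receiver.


NR = L_source - L_receiver (difference between source and receiving room levels)
NR = 83.3 - 51.5 = 31.8 dB


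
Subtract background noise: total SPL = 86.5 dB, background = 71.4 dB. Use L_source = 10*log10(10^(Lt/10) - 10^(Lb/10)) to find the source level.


10^(86.5/10) = 4.46684e+08
10^(71.4/10) = 1.38038e+07
Difference = 4.46684e+08 - 1.38038e+07 = 4.3288e+08
L_source = 10*log10(4.3288e+08) = 86.364 dB


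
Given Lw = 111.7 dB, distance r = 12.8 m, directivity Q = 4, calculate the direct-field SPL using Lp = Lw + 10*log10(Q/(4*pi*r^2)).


4*pi*r^2 = 4*pi*12.8^2 = 2058.87 m^2
Q / (4*pi*r^2) = 4 / 2058.87 = 0.00194281
Lp = 111.7 + 10*log10(0.00194281) = 84.584 dB


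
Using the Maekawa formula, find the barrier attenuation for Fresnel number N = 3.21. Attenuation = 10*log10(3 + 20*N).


3 + 20*N = 3 + 20*3.21 = 67.2
Att = 10*log10(67.2) = 18.274 dB


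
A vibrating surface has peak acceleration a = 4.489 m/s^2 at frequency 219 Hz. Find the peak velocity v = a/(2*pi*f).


omega = 2*pi*f = 2*pi*219 = 1376.02 rad/s
v = a / omega = 4.489 / 1376.02 = 0.0032623 m/s


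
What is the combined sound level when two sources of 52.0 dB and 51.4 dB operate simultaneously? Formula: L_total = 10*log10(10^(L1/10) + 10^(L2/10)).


10^(52.0/10) = 158489
10^(51.4/10) = 138038
Sum = 158489 + 138038 = 296527
L_total = 10*log10(296527) = 54.721 dB


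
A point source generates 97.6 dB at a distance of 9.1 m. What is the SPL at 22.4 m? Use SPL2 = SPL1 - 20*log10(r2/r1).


r2/r1 = 22.4/9.1 = 2.46154
Correction = 20*log10(2.46154) = 7.82414 dB
SPL2 = 97.6 - 7.82414 = 89.776 dB


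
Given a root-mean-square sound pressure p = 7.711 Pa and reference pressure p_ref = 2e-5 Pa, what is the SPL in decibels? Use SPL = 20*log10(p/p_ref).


p / p_ref = 7.711 / 2e-5 = 385550
SPL = 20 * log10(385550) = 111.72 dB


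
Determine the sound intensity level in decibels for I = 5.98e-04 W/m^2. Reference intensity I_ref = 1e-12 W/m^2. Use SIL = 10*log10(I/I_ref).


I / I_ref = 5.98e-04 / 1e-12 = 5.98e+08
SIL = 10 * log10(5.98e+08) = 87.767 dB


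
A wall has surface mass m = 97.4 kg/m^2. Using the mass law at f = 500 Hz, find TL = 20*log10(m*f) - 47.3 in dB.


m * f = 97.4 * 500 = 48700
20*log10(48700) = 93.7506 dB
TL = 93.7506 - 47.3 = 46.451 dB


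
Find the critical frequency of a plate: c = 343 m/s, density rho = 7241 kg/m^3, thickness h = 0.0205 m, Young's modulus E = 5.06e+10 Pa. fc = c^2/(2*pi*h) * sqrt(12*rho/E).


12*rho/E = 12*7241/5.06e+10 = 1.71723e-06
sqrt(12*rho/E) = sqrt(1.71723e-06) = 0.00131043
c^2/(2*pi*h) = 343^2/(2*pi*0.0205) = 913386
fc = 913386 * 0.00131043 = 1196.9 Hz


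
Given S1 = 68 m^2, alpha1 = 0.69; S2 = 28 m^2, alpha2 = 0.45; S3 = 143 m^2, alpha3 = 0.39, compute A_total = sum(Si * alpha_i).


68 * 0.69 = 46.92
28 * 0.45 = 12.6
143 * 0.39 = 55.77
A_total = 46.92 + 12.6 + 55.77 = 115.29 m^2


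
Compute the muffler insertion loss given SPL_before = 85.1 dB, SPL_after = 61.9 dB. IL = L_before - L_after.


Insertion loss = SPL without muffler - SPL with muffler
IL = 85.1 - 61.9 = 23.2 dB


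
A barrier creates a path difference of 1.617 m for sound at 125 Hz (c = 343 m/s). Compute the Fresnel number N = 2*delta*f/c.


N = 2*delta*f/c = 2*delta/lambda, where lambda = c/f
lambda = 343 / 125 = 2.744 m
N = 2 * 1.617 / 2.744 = 1.1786


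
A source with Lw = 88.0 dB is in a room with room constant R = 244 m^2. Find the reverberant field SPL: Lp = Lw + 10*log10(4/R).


4/R = 4/244 = 0.0163934
Lp = 88.0 + 10*log10(0.0163934) = 70.147 dB


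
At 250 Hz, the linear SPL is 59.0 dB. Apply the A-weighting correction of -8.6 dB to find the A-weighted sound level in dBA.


A-weighting table: 250 Hz -> -8.6 dB correction
SPL_A = SPL + correction = 59.0 + (-8.6) = 50.4 dBA


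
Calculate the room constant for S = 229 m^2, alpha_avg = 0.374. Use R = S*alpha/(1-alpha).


R = 229 * 0.374 / (1 - 0.374) = 136.81 m^2


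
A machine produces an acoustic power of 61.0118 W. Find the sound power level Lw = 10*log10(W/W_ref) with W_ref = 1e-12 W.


W / W_ref = 61.0118 / 1e-12 = 6.10118e+13
Lw = 10 * log10(6.10118e+13) = 137.85 dB
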